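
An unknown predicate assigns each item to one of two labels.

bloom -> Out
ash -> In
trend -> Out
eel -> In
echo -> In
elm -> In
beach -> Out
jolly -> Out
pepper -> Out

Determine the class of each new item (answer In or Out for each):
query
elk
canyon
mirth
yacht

'In' ⟺ starts with a vowel.
query: starts with 'q' — does not fit, so Out. elk: starts with 'e' — qualifies, so In. canyon: starts with 'c' — does not fit, so Out. mirth: starts with 'm' — does not fit, so Out. yacht: starts with 'y' — does not fit, so Out.

Out, In, Out, Out, Out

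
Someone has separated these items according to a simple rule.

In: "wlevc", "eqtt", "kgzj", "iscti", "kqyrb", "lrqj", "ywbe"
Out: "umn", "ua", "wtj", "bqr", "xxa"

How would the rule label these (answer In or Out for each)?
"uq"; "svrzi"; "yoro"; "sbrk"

Out, In, In, In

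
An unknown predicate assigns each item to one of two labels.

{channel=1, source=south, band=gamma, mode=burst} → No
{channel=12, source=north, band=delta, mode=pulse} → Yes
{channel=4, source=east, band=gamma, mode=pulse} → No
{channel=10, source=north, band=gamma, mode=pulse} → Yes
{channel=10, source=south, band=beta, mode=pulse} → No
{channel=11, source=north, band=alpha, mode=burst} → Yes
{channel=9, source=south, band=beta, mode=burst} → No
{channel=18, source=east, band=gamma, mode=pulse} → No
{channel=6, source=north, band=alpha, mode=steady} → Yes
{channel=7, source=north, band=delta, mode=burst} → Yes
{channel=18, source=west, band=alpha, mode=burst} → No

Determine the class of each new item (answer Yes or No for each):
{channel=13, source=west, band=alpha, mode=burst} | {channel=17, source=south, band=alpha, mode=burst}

Looking at the examples, the only property every 'Yes' case has and every 'No' case lacks is: source is north.

No, No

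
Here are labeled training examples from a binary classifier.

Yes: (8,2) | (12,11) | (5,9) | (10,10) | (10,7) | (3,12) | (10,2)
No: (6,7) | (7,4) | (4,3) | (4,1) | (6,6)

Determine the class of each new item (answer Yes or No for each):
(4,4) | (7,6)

The common property of the 'Yes' items is: max ≥ 8. No 'No' item has it.
No: (4,4), since max 4. No: (7,6), since max 7.

No, No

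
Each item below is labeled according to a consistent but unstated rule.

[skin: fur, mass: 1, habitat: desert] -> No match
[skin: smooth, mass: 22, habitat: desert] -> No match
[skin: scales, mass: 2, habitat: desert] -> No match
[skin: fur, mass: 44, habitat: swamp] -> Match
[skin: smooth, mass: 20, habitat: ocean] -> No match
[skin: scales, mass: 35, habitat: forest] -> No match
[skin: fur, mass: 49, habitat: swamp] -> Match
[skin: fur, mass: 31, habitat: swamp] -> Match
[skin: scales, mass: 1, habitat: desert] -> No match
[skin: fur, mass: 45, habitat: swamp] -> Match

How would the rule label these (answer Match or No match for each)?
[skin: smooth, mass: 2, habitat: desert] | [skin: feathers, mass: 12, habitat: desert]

No match, No match

All 'Match' examples share one property — habitat is swamp — and every 'No match' example lacks it.
[skin: smooth, mass: 2, habitat: desert]: No match (habitat is desert). [skin: feathers, mass: 12, habitat: desert]: No match (habitat is desert).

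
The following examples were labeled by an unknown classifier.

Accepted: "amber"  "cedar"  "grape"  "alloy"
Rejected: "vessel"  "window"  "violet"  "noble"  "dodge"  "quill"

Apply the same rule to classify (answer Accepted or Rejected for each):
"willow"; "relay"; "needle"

Rejected, Accepted, Rejected

The pattern is that an item is 'Accepted' exactly when: contains 'a'.
"willow": no 'a', fails the rule → Rejected. "relay": has 'a', meets the rule → Accepted. "needle": no 'a', fails the rule → Rejected.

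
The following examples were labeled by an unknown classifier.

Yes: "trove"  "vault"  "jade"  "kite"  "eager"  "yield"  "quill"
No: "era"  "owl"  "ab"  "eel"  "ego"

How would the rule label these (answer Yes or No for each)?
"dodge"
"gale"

Yes, Yes

The distinguishing property — length ≥ 4 — holds for all the 'Yes' cases and none of the 'No' cases.
"dodge": Yes (length 5).
"gale": Yes (length 4).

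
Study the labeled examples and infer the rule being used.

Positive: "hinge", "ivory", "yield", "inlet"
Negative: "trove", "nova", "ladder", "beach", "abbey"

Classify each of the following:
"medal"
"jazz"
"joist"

Negative, Negative, Positive

'Positive' ⟺ contains 'i'.
Negative: "medal", since no 'i'. Negative: "jazz", since no 'i'. Positive: "joist", since has 'i'.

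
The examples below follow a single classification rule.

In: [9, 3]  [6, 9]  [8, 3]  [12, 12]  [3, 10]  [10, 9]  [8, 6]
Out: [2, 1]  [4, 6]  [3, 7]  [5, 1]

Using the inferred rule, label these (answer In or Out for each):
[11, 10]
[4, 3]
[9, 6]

The pattern is that an item is 'In' exactly when: sum ≥ 11.
[11, 10] → 11+10 = 21 → In.
[4, 3] → 4+3 = 7 → Out.
[9, 6] → 9+6 = 15 → In.

In, Out, In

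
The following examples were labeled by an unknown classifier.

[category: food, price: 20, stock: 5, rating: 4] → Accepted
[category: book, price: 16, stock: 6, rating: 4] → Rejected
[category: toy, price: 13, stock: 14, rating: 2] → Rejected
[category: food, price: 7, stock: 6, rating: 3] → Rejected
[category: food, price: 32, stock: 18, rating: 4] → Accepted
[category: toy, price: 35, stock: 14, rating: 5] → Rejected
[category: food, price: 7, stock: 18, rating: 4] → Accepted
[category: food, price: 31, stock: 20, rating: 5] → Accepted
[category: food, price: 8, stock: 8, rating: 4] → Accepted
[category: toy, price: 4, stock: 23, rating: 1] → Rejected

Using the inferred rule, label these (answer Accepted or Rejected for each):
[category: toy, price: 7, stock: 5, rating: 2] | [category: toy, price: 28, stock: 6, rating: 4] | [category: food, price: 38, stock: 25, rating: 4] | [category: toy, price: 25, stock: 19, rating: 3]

Rejected, Rejected, Accepted, Rejected

Every 'Accepted' example satisfies: category is food AND rating ≥ 4. None of the 'Rejected' examples do.
[category: toy, price: 7, stock: 5, rating: 2]: Rejected (category is toy, rating = 2). [category: toy, price: 28, stock: 6, rating: 4]: Rejected (category is toy, rating = 4). [category: food, price: 38, stock: 25, rating: 4]: Accepted (category is food, rating = 4). [category: toy, price: 25, stock: 19, rating: 3]: Rejected (category is toy, rating = 3).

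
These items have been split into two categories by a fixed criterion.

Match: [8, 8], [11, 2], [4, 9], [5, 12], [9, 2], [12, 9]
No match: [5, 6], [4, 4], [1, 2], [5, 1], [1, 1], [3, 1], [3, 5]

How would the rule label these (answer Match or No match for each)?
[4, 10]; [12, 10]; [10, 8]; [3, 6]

Match, Match, Match, No match

Every 'Match' example satisfies: max ≥ 8. None of the 'No match' examples do.
[4, 10]: Match (max 10).
[12, 10]: Match (max 12).
[10, 8]: Match (max 10).
[3, 6]: No match (max 6).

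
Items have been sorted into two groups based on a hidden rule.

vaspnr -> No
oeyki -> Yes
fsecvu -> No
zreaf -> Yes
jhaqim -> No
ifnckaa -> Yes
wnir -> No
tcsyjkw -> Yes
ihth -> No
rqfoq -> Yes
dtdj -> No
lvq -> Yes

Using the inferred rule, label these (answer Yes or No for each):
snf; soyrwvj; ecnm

Checking candidate rules against both groups, what survives is: odd length.
snf → length 3 → Yes.
soyrwvj → length 7 → Yes.
ecnm → length 4 → No.

Yes, Yes, No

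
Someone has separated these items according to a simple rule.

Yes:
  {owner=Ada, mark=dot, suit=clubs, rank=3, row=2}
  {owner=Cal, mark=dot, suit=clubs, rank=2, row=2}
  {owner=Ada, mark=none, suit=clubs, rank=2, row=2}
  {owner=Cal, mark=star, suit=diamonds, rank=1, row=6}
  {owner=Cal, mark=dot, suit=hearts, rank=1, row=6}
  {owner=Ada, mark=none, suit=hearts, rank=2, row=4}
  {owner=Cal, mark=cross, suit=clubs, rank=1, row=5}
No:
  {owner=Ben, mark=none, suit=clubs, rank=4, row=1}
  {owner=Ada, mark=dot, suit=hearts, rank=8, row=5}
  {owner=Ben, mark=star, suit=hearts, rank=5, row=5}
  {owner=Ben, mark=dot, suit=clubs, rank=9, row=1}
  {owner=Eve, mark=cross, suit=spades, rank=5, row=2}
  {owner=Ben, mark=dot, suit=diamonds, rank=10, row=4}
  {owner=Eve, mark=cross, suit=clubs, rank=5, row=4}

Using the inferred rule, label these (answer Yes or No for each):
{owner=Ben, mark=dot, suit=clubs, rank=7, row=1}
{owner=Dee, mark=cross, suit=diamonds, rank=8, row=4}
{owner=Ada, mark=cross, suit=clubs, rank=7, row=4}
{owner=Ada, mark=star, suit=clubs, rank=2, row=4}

The simplest hypothesis consistent with all the labels is: rank ≤ 3.
{owner=Ben, mark=dot, suit=clubs, rank=7, row=1}: No (rank = 7).
{owner=Dee, mark=cross, suit=diamonds, rank=8, row=4}: No (rank = 8).
{owner=Ada, mark=cross, suit=clubs, rank=7, row=4}: No (rank = 7).
{owner=Ada, mark=star, suit=clubs, rank=2, row=4}: Yes (rank = 2).

No, No, No, Yes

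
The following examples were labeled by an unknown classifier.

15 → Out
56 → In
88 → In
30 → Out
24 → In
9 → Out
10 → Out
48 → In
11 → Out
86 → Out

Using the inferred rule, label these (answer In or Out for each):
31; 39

The distinguishing property — multiple of 4 — holds for all the 'In' cases and none of the 'Out' cases.

Out, Out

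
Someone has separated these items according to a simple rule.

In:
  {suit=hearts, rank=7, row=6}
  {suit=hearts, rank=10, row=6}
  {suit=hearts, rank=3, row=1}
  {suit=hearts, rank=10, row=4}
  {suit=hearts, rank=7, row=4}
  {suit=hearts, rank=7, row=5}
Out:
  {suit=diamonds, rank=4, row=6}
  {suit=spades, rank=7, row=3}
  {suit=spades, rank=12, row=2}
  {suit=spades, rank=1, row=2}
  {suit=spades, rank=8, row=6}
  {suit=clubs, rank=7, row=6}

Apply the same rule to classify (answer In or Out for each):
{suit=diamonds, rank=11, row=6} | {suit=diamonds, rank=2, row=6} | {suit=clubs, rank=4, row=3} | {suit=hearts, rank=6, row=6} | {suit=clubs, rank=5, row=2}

One predicate separates the groups cleanly: suit is hearts.
{suit=diamonds, rank=11, row=6} → suit is diamonds → Out.
{suit=diamonds, rank=2, row=6} → suit is diamonds → Out.
{suit=clubs, rank=4, row=3} → suit is clubs → Out.
{suit=hearts, rank=6, row=6} → suit is hearts → In.
{suit=clubs, rank=5, row=2} → suit is clubs → Out.

Out, Out, Out, In, Out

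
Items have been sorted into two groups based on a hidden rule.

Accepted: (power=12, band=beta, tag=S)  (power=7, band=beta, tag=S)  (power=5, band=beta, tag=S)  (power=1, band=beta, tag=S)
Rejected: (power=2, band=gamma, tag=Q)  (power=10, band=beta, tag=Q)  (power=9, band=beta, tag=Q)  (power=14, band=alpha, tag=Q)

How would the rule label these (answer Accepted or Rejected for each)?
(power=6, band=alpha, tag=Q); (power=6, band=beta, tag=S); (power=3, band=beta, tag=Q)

Rule: tag is S. This holds for each 'Accepted' example and fails for each 'Rejected' one.
(power=6, band=alpha, tag=Q): tag is Q, doesn't match → Rejected.
(power=6, band=beta, tag=S): tag is S, qualifies → Accepted.
(power=3, band=beta, tag=Q): tag is Q, doesn't match → Rejected.

Rejected, Accepted, Rejected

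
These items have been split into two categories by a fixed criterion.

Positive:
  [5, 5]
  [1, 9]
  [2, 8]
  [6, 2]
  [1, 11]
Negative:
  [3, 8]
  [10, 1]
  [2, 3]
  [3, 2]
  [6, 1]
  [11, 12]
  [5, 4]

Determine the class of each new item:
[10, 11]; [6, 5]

The common property of the 'Positive' items is: sum is even. No 'Negative' item has it.
[10, 11] → 10+11 = 21 → Negative.
[6, 5] → 6+5 = 11 → Negative.

Negative, Negative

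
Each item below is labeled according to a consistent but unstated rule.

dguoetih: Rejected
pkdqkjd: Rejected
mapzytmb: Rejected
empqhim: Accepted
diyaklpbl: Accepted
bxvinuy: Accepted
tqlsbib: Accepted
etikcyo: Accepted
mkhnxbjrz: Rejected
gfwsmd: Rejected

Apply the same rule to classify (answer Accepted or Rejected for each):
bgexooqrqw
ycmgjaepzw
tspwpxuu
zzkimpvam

Rejected, Rejected, Rejected, Accepted

All 'Accepted' examples share one property — odd length AND contains 'i' — and every 'Rejected' example lacks it.
Rejected: bgexooqrqw, since length 10, no 'i'.
Rejected: ycmgjaepzw, since length 10, no 'i'.
Rejected: tspwpxuu, since length 8, no 'i'.
Accepted: zzkimpvam, since length 9, has 'i'.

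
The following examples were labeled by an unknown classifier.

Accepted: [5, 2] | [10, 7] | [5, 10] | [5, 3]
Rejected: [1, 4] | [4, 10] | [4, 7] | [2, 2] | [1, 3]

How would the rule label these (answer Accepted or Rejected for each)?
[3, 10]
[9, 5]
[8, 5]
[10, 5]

Rule: first ≥ 5. This holds for each 'Accepted' example and fails for each 'Rejected' one.
[3, 10] — first 3, hence Rejected. [9, 5] — first 9, hence Accepted. [8, 5] — first 8, hence Accepted. [10, 5] — first 10, hence Accepted.

Rejected, Accepted, Accepted, Accepted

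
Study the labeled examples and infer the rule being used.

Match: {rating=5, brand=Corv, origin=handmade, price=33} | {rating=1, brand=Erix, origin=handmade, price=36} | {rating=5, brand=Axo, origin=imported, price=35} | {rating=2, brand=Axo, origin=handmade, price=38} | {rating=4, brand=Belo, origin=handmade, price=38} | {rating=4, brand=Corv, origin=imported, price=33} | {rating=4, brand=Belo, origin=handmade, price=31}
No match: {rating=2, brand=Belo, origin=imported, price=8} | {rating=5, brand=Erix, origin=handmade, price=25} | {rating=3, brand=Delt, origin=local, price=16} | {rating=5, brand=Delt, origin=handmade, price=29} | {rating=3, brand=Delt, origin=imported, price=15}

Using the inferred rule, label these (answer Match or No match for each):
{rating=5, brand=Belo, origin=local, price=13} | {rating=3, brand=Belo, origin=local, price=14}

All 'Match' examples share one property — price ≥ 31 — and every 'No match' example lacks it.

No match, No match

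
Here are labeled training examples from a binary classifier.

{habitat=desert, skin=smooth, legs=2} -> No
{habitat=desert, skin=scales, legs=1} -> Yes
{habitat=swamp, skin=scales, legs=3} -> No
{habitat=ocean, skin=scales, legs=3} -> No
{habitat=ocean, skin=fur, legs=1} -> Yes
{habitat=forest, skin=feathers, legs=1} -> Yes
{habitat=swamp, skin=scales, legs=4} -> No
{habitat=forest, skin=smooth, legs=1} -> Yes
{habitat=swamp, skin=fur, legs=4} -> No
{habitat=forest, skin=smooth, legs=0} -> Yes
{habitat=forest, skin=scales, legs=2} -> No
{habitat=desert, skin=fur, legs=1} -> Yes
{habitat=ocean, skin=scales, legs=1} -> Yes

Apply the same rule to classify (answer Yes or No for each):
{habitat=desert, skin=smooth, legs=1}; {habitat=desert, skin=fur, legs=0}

The classifier is using: legs ≤ 1.
{habitat=desert, skin=smooth, legs=1}: legs = 1 — passes, so Yes.
{habitat=desert, skin=fur, legs=0}: legs = 0 — passes, so Yes.

Yes, Yes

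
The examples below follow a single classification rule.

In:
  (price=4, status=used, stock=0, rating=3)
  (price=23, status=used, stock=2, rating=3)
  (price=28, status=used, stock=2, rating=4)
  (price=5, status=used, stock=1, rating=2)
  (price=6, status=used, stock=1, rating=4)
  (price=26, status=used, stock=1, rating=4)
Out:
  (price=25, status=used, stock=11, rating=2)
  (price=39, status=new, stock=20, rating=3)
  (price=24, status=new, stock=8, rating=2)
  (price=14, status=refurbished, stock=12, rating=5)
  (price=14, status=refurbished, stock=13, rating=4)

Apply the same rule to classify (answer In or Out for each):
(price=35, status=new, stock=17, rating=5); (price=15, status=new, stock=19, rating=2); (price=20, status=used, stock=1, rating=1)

The pattern is that an item is 'In' exactly when: stock ≤ 2.
(price=35, status=new, stock=17, rating=5): stock = 17 — lacks this property, so Out. (price=15, status=new, stock=19, rating=2): stock = 19 — lacks this property, so Out. (price=20, status=used, stock=1, rating=1): stock = 1 — has this property, so In.

Out, Out, In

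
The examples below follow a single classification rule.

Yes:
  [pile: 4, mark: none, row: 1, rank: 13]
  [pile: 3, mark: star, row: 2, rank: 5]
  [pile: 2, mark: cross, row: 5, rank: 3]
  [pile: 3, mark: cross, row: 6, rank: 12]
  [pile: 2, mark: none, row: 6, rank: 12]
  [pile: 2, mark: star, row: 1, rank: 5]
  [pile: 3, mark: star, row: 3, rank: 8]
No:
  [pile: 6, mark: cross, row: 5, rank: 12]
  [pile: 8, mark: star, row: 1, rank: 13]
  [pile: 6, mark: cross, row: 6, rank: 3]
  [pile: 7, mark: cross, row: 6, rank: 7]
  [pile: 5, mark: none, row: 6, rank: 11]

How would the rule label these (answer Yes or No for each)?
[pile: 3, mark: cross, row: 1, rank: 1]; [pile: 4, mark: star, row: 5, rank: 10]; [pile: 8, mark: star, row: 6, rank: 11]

Yes, Yes, No

All 'Yes' examples share one property — pile ≤ 4 — and every 'No' example lacks it.
[pile: 3, mark: cross, row: 1, rank: 1] — pile = 3, hence Yes.
[pile: 4, mark: star, row: 5, rank: 10] — pile = 4, hence Yes.
[pile: 8, mark: star, row: 6, rank: 11] — pile = 8, hence No.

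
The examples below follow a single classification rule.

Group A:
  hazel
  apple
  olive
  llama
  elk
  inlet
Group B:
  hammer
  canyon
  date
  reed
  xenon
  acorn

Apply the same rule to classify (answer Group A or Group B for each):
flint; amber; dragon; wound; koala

Group A, Group B, Group B, Group B, Group A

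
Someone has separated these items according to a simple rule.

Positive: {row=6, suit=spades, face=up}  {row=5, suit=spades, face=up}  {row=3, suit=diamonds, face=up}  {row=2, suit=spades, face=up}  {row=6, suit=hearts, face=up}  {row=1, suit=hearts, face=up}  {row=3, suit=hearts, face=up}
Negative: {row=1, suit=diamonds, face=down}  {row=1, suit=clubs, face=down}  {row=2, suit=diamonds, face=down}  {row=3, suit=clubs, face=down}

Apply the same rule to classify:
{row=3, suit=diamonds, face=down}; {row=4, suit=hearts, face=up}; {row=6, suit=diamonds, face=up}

Negative, Positive, Positive

One predicate separates the groups cleanly: face is up.
{row=3, suit=diamonds, face=down}: face is down — does not satisfy this, so Negative. {row=4, suit=hearts, face=up}: face is up — fits, so Positive. {row=6, suit=diamonds, face=up}: face is up — fits, so Positive.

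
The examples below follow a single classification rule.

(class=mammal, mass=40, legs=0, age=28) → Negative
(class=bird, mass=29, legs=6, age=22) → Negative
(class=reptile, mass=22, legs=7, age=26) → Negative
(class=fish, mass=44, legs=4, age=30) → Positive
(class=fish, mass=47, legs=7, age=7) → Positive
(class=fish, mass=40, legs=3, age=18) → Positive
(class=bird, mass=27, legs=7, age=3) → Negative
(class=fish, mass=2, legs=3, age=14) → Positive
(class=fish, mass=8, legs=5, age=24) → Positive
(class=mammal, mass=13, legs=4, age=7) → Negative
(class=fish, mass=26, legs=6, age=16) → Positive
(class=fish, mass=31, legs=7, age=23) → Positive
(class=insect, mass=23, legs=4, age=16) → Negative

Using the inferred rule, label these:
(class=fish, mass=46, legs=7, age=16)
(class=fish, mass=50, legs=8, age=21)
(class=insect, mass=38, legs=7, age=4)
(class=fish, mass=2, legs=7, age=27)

A rule that fits every label: class is fish — true of each 'Positive' example, false of each 'Negative' one.
(class=fish, mass=46, legs=7, age=16): Positive (class is fish). (class=fish, mass=50, legs=8, age=21): Positive (class is fish). (class=insect, mass=38, legs=7, age=4): Negative (class is insect). (class=fish, mass=2, legs=7, age=27): Positive (class is fish).

Positive, Positive, Negative, Positive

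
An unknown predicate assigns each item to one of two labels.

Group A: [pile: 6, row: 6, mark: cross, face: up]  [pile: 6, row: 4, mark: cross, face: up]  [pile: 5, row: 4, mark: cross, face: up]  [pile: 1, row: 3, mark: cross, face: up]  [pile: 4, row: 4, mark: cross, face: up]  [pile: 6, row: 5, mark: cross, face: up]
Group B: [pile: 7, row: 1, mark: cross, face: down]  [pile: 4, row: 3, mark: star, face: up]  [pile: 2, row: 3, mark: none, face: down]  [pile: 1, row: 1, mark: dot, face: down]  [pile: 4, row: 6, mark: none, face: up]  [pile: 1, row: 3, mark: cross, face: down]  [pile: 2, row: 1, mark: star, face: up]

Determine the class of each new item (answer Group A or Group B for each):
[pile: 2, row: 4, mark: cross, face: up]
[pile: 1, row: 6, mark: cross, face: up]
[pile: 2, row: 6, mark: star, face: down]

Group A, Group A, Group B

Every 'Group A' example satisfies: mark is cross AND face is up. None of the 'Group B' examples do.
[pile: 2, row: 4, mark: cross, face: up]: mark is cross, face is up, passes → Group A.
[pile: 1, row: 6, mark: cross, face: up]: mark is cross, face is up, passes → Group A.
[pile: 2, row: 6, mark: star, face: down]: mark is star, face is down, does not satisfy this → Group B.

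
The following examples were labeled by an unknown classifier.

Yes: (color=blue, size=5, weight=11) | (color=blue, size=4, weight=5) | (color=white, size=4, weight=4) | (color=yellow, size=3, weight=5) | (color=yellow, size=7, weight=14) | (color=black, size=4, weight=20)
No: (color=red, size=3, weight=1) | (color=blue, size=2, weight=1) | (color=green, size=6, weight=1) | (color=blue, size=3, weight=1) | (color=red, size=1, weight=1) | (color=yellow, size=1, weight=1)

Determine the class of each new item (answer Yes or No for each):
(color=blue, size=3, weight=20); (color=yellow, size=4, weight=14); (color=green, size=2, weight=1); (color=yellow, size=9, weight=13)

Yes, Yes, No, Yes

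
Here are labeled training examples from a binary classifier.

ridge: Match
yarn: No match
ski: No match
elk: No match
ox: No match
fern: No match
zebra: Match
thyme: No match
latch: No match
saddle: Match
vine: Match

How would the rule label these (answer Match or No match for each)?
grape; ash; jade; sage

Match, No match, Match, Match

The simplest hypothesis consistent with all the labels is: has ≥ 2 vowels.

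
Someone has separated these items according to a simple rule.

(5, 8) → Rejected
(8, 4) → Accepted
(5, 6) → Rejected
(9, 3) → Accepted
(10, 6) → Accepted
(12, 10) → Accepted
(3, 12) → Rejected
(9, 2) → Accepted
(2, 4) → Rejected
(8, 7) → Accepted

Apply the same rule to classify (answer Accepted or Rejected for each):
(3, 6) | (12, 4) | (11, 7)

Rejected, Accepted, Accepted

One predicate separates the groups cleanly: first > second.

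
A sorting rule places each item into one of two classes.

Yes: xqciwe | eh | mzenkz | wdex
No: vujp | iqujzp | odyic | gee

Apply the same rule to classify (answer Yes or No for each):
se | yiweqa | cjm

The simplest hypothesis consistent with all the labels is: even length AND contains 'e'.

Yes, Yes, No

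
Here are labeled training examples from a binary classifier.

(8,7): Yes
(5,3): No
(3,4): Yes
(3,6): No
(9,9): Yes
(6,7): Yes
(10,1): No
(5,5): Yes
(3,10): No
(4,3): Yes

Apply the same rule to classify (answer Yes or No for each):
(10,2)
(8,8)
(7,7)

No, Yes, Yes

The common property of the 'Yes' items is: |first − second| ≤ 1. No 'No' item has it.
(10,2): |10−2| = 8, does not pass → No.
(8,8): |8−8| = 0, fits → Yes.
(7,7): |7−7| = 0, fits → Yes.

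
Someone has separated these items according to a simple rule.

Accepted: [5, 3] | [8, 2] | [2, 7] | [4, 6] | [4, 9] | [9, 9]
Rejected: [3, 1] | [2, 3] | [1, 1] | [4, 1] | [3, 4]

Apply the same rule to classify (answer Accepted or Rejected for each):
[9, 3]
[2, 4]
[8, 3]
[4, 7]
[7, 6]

Accepted, Rejected, Accepted, Accepted, Accepted

One predicate separates the groups cleanly: sum ≥ 8.
[9, 3]: 9+3 = 12, checks out → Accepted.
[2, 4]: 2+4 = 6, doesn't match → Rejected.
[8, 3]: 8+3 = 11, checks out → Accepted.
[4, 7]: 4+7 = 11, checks out → Accepted.
[7, 6]: 7+6 = 13, checks out → Accepted.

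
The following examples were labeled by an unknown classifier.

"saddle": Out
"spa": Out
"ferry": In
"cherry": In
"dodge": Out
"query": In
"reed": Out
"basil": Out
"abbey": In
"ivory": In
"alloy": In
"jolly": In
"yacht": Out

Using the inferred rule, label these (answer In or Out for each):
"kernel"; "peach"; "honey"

One predicate separates the groups cleanly: ends with 'y'.
"kernel": ends with 'l', lacks this property → Out. "peach": ends with 'h', lacks this property → Out. "honey": ends with 'y', fits → In.

Out, Out, In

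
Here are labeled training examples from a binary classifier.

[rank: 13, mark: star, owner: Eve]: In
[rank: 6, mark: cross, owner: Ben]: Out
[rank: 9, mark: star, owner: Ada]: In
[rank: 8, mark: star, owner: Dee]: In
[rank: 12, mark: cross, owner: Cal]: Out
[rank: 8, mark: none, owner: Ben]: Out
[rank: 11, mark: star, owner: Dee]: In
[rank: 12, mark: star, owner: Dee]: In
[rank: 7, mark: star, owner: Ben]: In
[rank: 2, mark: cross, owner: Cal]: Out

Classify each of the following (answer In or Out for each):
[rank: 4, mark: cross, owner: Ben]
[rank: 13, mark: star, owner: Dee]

Out, In

'In' ⟺ mark is star.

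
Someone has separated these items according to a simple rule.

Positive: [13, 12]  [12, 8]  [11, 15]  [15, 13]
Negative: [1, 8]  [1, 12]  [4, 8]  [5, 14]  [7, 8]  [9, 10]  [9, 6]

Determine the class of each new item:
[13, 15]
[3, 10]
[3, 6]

Positive, Negative, Negative

The simplest hypothesis consistent with all the labels is: sum ≥ 20.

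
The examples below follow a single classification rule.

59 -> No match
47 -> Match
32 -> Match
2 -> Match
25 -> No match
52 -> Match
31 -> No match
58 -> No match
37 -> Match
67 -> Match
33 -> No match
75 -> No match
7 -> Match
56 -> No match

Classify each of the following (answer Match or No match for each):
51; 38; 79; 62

Checking candidate rules against both groups, what survives is: ≡ 2 (mod 5).
51: 51 mod 5 = 1 — fails the rule, so No match.
38: 38 mod 5 = 3 — fails the rule, so No match.
79: 79 mod 5 = 4 — fails the rule, so No match.
62: 62 mod 5 = 2 — passes, so Match.

No match, No match, No match, Match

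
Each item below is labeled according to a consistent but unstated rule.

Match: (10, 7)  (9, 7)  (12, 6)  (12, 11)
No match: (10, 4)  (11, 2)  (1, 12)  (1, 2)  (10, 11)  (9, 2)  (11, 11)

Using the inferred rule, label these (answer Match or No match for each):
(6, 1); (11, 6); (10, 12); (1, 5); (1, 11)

No match, Match, No match, No match, No match

The common property of the 'Match' items is: first > second AND sum ≥ 16. No 'No match' item has it.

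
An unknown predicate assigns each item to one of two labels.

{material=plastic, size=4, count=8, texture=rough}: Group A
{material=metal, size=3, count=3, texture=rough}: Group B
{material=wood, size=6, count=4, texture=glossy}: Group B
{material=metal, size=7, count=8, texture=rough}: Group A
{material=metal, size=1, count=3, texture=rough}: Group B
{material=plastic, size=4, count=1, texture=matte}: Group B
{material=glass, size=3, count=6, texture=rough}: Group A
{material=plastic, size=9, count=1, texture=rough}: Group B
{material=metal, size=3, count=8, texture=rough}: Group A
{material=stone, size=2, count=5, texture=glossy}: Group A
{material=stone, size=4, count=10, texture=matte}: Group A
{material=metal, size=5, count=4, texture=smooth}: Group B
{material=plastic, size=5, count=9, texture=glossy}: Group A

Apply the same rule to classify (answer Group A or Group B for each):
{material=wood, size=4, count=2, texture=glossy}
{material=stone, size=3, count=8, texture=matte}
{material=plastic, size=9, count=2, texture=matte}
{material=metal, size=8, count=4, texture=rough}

Group B, Group A, Group B, Group B

The distinguishing property — count ≥ 5 — holds for all the 'Group A' cases and none of the 'Group B' cases.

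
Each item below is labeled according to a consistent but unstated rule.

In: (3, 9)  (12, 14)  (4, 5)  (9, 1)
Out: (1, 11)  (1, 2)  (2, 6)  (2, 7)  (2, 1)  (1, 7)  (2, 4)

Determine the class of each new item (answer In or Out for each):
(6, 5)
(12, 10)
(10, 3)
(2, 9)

In, In, In, Out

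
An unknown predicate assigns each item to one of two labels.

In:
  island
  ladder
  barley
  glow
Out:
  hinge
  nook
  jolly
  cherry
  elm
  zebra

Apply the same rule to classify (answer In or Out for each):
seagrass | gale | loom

All 'In' examples share one property — even length AND contains 'l' — and every 'Out' example lacks it.
seagrass: Out (length 8, no 'l'). gale: In (length 4, has 'l'). loom: In (length 4, has 'l').

Out, In, In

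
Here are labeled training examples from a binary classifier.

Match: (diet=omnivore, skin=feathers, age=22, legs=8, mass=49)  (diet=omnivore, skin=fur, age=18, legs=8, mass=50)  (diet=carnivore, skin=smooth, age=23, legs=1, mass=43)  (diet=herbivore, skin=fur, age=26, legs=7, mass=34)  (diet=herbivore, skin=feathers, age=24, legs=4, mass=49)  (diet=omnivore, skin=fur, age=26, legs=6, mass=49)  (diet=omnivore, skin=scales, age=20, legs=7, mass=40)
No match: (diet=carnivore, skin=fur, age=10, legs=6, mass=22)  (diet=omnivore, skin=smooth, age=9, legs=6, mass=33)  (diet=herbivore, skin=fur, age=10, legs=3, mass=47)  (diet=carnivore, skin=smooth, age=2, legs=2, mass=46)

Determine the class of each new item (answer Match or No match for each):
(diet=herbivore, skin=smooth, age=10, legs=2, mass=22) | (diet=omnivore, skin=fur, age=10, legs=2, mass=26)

Every 'Match' example satisfies: age ≥ 18. None of the 'No match' examples do.
(diet=herbivore, skin=smooth, age=10, legs=2, mass=22): age = 10, doesn't match → No match.
(diet=omnivore, skin=fur, age=10, legs=2, mass=26): age = 10, doesn't match → No match.

No match, No match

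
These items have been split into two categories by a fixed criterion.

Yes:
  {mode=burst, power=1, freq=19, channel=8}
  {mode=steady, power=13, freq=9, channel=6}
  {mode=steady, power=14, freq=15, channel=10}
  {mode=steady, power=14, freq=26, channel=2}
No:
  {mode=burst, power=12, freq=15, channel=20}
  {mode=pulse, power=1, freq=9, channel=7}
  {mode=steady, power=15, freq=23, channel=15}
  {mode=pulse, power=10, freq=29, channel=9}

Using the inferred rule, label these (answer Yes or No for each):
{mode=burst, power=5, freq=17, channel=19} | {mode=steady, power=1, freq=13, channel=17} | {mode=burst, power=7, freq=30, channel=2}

No, No, Yes

The simplest hypothesis consistent with all the labels is: channel ≤ 10 AND channel is even.
{mode=burst, power=5, freq=17, channel=19} — channel = 19, hence No.
{mode=steady, power=1, freq=13, channel=17} — channel = 17, hence No.
{mode=burst, power=7, freq=30, channel=2} — channel = 2, hence Yes.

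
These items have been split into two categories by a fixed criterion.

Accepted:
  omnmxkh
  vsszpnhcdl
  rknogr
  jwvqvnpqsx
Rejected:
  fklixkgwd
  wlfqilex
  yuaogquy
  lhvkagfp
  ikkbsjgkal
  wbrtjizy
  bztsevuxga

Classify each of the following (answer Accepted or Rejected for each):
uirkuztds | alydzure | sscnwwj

The rule appears to be: contains 'n'.

Rejected, Rejected, Accepted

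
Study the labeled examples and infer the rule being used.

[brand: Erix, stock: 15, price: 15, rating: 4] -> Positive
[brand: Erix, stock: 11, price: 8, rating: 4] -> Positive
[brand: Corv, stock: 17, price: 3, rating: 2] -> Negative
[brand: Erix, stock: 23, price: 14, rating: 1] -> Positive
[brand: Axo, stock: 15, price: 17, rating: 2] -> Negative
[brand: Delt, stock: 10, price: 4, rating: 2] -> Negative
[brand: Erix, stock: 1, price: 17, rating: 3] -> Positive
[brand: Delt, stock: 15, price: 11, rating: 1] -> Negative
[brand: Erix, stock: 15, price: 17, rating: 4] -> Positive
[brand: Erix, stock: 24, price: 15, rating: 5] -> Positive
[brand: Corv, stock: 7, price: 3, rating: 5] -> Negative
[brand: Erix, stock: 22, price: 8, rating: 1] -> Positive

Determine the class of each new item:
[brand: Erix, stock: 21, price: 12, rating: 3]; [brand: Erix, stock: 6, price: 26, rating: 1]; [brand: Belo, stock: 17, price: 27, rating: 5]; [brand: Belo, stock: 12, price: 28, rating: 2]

The rule appears to be: brand is Erix.
[brand: Erix, stock: 21, price: 12, rating: 3] → brand is Erix → Positive. [brand: Erix, stock: 6, price: 26, rating: 1] → brand is Erix → Positive. [brand: Belo, stock: 17, price: 27, rating: 5] → brand is Belo → Negative. [brand: Belo, stock: 12, price: 28, rating: 2] → brand is Belo → Negative.

Positive, Positive, Negative, Negative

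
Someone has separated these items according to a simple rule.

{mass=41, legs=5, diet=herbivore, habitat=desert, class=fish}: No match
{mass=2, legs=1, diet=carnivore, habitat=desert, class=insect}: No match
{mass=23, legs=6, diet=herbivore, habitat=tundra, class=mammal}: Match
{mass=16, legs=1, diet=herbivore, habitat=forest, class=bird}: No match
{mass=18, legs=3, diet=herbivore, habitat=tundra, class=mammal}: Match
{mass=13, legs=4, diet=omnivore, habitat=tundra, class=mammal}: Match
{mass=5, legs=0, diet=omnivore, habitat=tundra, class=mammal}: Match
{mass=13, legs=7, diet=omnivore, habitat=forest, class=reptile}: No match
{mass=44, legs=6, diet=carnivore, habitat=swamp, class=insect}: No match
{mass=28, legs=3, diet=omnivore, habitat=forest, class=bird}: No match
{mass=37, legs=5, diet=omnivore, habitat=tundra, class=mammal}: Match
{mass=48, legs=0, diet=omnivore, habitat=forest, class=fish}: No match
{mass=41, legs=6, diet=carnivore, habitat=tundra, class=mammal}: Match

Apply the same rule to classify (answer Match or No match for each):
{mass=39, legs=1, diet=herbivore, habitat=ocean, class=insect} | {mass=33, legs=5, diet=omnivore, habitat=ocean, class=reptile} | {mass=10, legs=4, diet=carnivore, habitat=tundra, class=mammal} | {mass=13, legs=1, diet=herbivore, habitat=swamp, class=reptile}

A rule that fits every label: class is mammal — true of each 'Match' example, false of each 'No match' one.
{mass=39, legs=1, diet=herbivore, habitat=ocean, class=insect}: class is insect, fails this test → No match.
{mass=33, legs=5, diet=omnivore, habitat=ocean, class=reptile}: class is reptile, fails this test → No match.
{mass=10, legs=4, diet=carnivore, habitat=tundra, class=mammal}: class is mammal, qualifies → Match.
{mass=13, legs=1, diet=herbivore, habitat=swamp, class=reptile}: class is reptile, fails this test → No match.

No match, No match, Match, No match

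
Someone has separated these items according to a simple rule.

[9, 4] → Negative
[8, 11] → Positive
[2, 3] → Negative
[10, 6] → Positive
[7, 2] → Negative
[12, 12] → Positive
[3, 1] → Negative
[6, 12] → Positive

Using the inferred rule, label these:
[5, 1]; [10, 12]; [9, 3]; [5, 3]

Negative, Positive, Negative, Negative

A rule that fits every label: sum ≥ 16 — true of each 'Positive' example, false of each 'Negative' one.
[5, 1]: 5+1 = 6, lacks this property → Negative. [10, 12]: 10+12 = 22, checks out → Positive. [9, 3]: 9+3 = 12, lacks this property → Negative. [5, 3]: 5+3 = 8, lacks this property → Negative.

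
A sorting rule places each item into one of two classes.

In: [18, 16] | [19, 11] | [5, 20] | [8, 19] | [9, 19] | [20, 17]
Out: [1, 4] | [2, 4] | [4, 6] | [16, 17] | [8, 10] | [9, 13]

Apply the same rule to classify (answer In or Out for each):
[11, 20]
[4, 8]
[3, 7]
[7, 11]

One predicate separates the groups cleanly: max ≥ 18.
[11, 20] — max 20, hence In.
[4, 8] — max 8, hence Out.
[3, 7] — max 7, hence Out.
[7, 11] — max 11, hence Out.

In, Out, Out, Out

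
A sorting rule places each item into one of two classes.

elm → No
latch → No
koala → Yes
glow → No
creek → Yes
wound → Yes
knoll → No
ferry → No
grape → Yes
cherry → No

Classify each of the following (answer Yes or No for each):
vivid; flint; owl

Every 'Yes' example satisfies: has ≥ 2 vowels. None of the 'No' examples do.
vivid: 2 vowels, checks out → Yes.
flint: 1 vowel, doesn't match → No.
owl: 1 vowel, doesn't match → No.

Yes, No, No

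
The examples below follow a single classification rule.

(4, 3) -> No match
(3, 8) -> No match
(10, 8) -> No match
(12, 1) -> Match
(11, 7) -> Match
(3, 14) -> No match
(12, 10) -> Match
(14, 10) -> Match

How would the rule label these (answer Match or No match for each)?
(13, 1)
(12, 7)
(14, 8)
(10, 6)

Match, Match, Match, No match

Rule: first ≥ 11. This holds for each 'Match' example and fails for each 'No match' one.
(13, 1): first 13, checks out → Match. (12, 7): first 12, checks out → Match. (14, 8): first 14, checks out → Match. (10, 6): first 10, does not satisfy this → No match.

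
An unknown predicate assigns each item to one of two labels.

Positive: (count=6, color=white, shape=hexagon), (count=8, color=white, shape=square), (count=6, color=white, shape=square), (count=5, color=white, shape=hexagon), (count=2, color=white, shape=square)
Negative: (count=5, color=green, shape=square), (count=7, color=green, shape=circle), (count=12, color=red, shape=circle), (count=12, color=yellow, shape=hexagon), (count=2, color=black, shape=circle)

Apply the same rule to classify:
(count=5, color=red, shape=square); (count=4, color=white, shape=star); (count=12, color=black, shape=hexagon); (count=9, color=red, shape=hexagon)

Negative, Positive, Negative, Negative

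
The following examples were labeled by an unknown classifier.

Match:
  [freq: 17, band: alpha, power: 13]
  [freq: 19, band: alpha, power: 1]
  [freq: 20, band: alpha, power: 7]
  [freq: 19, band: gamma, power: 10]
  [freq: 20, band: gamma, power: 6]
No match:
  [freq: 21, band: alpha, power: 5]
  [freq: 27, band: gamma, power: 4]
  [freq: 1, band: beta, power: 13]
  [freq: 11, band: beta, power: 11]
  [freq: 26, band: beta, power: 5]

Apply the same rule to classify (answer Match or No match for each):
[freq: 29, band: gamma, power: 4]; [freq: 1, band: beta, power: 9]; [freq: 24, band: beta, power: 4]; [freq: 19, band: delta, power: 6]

No match, No match, No match, Match

A rule that fits every label: freq ≥ 17 AND freq ≤ 20 — true of each 'Match' example, false of each 'No match' one.
No match: [freq: 29, band: gamma, power: 4], since freq = 29.
No match: [freq: 1, band: beta, power: 9], since freq = 1.
No match: [freq: 24, band: beta, power: 4], since freq = 24.
Match: [freq: 19, band: delta, power: 6], since freq = 19.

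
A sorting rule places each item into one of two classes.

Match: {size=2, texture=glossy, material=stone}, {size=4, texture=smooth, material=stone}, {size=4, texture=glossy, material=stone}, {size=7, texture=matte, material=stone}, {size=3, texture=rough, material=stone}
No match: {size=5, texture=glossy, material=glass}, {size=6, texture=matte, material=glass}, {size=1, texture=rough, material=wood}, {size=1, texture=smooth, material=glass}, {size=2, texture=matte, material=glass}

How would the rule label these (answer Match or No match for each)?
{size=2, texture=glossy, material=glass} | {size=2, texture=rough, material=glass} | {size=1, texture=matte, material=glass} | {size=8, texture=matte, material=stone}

No match, No match, No match, Match

The simplest hypothesis consistent with all the labels is: material is stone.
{size=2, texture=glossy, material=glass}: material is glass — doesn't qualify, so No match. {size=2, texture=rough, material=glass}: material is glass — doesn't qualify, so No match. {size=1, texture=matte, material=glass}: material is glass — doesn't qualify, so No match. {size=8, texture=matte, material=stone}: material is stone — passes, so Match.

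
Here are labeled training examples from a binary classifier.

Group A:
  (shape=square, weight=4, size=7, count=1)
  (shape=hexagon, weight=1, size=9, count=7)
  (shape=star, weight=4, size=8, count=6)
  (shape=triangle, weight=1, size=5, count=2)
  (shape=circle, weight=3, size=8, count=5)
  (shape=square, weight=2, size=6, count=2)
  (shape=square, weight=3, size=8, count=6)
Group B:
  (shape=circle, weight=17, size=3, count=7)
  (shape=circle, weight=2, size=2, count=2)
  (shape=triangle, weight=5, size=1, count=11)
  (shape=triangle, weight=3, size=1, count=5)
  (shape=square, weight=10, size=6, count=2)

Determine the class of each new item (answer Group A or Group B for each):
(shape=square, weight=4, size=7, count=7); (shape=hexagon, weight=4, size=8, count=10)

All 'Group A' examples share one property — weight ≤ 4 AND size ≥ 3 — and every 'Group B' example lacks it.

Group A, Group A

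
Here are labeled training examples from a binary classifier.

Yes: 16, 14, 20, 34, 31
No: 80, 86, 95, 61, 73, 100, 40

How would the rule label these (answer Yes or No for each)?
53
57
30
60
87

No, No, Yes, No, No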